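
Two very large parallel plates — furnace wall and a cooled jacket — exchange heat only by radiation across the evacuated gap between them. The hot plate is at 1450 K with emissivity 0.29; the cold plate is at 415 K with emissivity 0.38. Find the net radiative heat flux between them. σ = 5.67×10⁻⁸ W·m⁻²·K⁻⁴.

For two infinite grey parallel plates, q = σ(T₁⁴ − T₂⁴)/(1/ε₁ + 1/ε₂ − 1).
T₁⁴ − T₂⁴ = 4.421×10¹² − 2.966×10¹⁰ = 4.391×10¹² K⁴.
1/ε₁ + 1/ε₂ − 1 = 3.448 + 2.632 − 1 = 5.080.
q = 5.67×10⁻⁸ × 4.391×10¹² / 5.080.

q ≈ 49000 W/m²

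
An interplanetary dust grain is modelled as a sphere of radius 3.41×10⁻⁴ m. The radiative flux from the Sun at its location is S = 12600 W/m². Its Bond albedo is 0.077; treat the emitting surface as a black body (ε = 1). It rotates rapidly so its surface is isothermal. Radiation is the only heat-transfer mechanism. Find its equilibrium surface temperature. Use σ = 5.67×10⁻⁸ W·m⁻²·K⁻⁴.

At equilibrium, absorbed power = emitted power.
Absorbing cross-section = πr² = 3.653×10⁻⁷ m²; emitting surface = 4πr² = 1.461×10⁻⁶ m² (ratio 4).
(1−a)S·A_cross = εσ·A_surf·T⁴  ⇒  T⁴ = (1−a)S/(4σ).
T⁴ = 0.923·12600/(4·5.67×10⁻⁸) = 5.128×10¹⁰ K⁴.
T = (5.128×10¹⁰)^(1/4).

T ≈ 476 K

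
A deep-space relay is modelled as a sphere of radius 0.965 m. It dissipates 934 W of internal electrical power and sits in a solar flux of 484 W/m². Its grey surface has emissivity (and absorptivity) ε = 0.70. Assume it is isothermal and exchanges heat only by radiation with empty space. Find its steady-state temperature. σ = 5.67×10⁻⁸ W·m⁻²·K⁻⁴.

At steady state, absorbed solar power + internal power = radiated power.
Absorbed: α·S·A_cross = 0.70·484·2.926 = 991.2 W (cross-section πr²).
Total input = 991.2 + 934 = 1925 W.
Radiated: εσ·A_surf·T⁴ with A_surf = 4πr² = 11.70 m².
T⁴ = 1925/(0.70·5.67×10⁻⁸·11.70) = 4.145×10⁹ K⁴.

T ≈ 254 K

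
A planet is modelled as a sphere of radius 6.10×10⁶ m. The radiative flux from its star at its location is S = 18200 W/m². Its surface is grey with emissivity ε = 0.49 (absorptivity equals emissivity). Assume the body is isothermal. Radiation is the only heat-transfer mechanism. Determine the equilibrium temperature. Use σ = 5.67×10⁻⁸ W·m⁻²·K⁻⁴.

At equilibrium, absorbed power = emitted power.
Absorbing cross-section = πr² = 1.169×10¹⁴ m²; emitting surface = 4πr² = 4.676×10¹⁴ m² (ratio 4).
εS·A_cross = εσ·A_surf·T⁴  ⇒  T⁴ = S/(4σ)   (ε cancels).
T⁴ = 18200/(4·5.67×10⁻⁸) = 8.025×10¹⁰ K⁴.
T = (8.025×10¹⁰)^(1/4).

T ≈ 532 K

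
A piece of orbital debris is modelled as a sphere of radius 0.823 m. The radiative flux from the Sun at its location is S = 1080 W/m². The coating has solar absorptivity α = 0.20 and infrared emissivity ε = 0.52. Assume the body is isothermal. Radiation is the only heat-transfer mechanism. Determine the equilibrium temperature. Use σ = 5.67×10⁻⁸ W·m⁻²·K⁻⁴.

T ≈ 207 K

At equilibrium, absorbed power = emitted power.
Absorbing cross-section = πr² = 2.128 m²; emitting surface = 4πr² = 8.512 m² (ratio 4).
αS·A_cross = εσ·A_surf·T⁴  ⇒  T⁴ = αS/(ε·4σ).
T⁴ = 0.200·1080/(0.52·4·5.67×10⁻⁸) = 1.832×10⁹ K⁴.
T = (1.832×10⁹)^(1/4).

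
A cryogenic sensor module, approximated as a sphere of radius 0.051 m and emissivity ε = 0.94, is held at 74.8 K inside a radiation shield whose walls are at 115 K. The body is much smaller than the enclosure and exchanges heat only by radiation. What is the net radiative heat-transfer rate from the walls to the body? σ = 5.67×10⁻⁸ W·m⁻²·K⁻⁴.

P_net ≈ 0.250 W

For a small grey body in a large enclosure: P_net = εσA(T_body⁴ − T_wall⁴).
A = 4πr² = 0.03269 m²; T_body⁴ − T_wall⁴ = 3.130×10⁷ − 1.749×10⁸ = -1.436×10⁸ K⁴.
|P_net| = 0.94·5.67×10⁻⁸·0.03269·1.436×10⁸.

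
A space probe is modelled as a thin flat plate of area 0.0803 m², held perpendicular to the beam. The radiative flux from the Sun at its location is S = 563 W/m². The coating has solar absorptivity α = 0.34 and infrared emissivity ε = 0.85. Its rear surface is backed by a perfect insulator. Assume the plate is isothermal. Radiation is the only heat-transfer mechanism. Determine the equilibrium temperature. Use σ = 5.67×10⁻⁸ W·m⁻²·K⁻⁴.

At equilibrium, absorbed power = emitted power.
Absorbing cross-section = A = 0.08030 m²; emitting surface = A = 0.08030 m² (ratio 1).
αS·A_cross = εσ·A_surf·T⁴  ⇒  T⁴ = αS/(ε·1σ).
T⁴ = 0.340·563/(0.85·1·5.67×10⁻⁸) = 3.972×10⁹ K⁴.
T = (3.972×10⁹)^(1/4).

T ≈ 251 K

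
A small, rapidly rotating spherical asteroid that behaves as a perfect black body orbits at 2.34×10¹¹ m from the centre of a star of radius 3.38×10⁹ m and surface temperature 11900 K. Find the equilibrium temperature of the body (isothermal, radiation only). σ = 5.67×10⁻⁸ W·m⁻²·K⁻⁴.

T ≈ 1010 K

The star's surface emits σT_*⁴; at distance d the flux is S = σT_*⁴(R_*/d)².
S = 5.67×10⁻⁸·(11900)⁴·(3.38×10⁹/2.34×10¹¹)² = 2.372×10⁵ W/m².
For an isothermal sphere T⁴ = (1−a)S/(4σ) = 1.046×10¹² K⁴.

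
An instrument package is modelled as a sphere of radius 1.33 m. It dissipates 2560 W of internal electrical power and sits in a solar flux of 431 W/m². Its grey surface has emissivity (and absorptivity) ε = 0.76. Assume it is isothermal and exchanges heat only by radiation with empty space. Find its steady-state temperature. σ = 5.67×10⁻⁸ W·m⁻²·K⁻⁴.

T ≈ 260 K

At steady state, absorbed solar power + internal power = radiated power.
Absorbed: α·S·A_cross = 0.76·431·5.557 = 1820 W (cross-section πr²).
Total input = 1820 + 2560 = 4380 W.
Radiated: εσ·A_surf·T⁴ with A_surf = 4πr² = 22.23 m².
T⁴ = 4380/(0.76·5.67×10⁻⁸·22.23) = 4.573×10⁹ K⁴.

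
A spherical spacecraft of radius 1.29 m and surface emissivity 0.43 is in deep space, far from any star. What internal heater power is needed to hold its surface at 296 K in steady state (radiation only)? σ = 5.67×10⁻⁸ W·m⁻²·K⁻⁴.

P ≈ 3910 W

P = εσ·4πr²·T⁴.
4πr² = 20.91 m²; T⁴ = 7.677×10⁹ K⁴.
P = 0.43·5.67×10⁻⁸·20.91·7.677×10⁹.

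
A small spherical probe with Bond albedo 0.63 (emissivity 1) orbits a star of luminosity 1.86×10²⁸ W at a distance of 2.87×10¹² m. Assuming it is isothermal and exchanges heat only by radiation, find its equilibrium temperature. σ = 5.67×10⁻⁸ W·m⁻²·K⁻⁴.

First find the stellar flux at distance d: S = L/(4πd²) = 1.86×10²⁸/(4π·(2.87×10¹²)²) = 179.7 W/m².
For an isothermal sphere, absorbed (1−a)S·πr² = emitted σ·4πr²·T⁴, so T⁴ = (1−a)S/(4σ).
T⁴ = 0.370·179.7/(4·5.67×10⁻⁸) = 2.932×10⁸ K⁴.

T ≈ 131 K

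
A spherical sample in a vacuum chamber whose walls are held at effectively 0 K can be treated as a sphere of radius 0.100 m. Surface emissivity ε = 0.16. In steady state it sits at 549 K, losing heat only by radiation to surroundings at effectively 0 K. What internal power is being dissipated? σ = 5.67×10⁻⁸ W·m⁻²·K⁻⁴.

P ≈ 104 W

Steady state: P = εσA T⁴.
A = 4πr² = 0.1257 m²; T⁴ = (549)⁴ = 9.084×10¹⁰ K⁴.
P = 0.16 × 5.67×10⁻⁸ × 0.1257 × 9.084×10¹⁰.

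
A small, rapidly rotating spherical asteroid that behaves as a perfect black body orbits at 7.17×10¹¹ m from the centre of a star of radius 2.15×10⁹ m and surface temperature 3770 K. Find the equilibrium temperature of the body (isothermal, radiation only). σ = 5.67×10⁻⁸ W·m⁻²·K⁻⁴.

The star's surface emits σT_*⁴; at distance d the flux is S = σT_*⁴(R_*/d)².
S = 5.67×10⁻⁸·(3770)⁴·(2.15×10⁹/7.17×10¹¹)² = 103.0 W/m².
For an isothermal sphere T⁴ = (1−a)S/(4σ) = 4.541×10⁸ K⁴.

T ≈ 146 K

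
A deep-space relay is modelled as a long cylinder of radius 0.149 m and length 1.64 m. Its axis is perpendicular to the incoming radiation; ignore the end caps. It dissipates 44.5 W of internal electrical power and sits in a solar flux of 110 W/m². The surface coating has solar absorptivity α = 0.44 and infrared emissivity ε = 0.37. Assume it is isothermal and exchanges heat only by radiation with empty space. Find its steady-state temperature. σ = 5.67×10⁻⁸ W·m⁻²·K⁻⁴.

T ≈ 214 K

At steady state, absorbed solar power + internal power = radiated power.
Absorbed: α·S·A_cross = 0.44·110·0.4887 = 23.65 W (cross-section 2rL).
Total input = 23.65 + 44.5 = 68.15 W.
Radiated: εσ·A_surf·T⁴ with A_surf = 2πrL = 1.535 m².
T⁴ = 68.15/(0.37·5.67×10⁻⁸·1.535) = 2.116×10⁹ K⁴.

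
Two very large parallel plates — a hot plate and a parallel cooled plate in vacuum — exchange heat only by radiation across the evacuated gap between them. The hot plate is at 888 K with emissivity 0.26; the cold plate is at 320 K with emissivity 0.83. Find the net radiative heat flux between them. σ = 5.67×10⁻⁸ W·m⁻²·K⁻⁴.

q ≈ 8560 W/m²

For two infinite grey parallel plates, q = σ(T₁⁴ − T₂⁴)/(1/ε₁ + 1/ε₂ − 1).
T₁⁴ − T₂⁴ = 6.218×10¹¹ − 1.049×10¹⁰ = 6.113×10¹¹ K⁴.
1/ε₁ + 1/ε₂ − 1 = 3.846 + 1.205 − 1 = 4.051.
q = 5.67×10⁻⁸ × 6.113×10¹¹ / 4.051.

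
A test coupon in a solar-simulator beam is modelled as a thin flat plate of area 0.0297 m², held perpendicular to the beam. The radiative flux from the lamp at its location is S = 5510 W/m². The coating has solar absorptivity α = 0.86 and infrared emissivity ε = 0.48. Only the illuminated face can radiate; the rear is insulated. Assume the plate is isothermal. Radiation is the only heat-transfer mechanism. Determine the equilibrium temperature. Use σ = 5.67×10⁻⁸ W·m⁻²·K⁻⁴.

At equilibrium, absorbed power = emitted power.
Absorbing cross-section = A = 0.02970 m²; emitting surface = A = 0.02970 m² (ratio 1).
αS·A_cross = εσ·A_surf·T⁴  ⇒  T⁴ = αS/(ε·1σ).
T⁴ = 0.860·5510/(0.48·1·5.67×10⁻⁸) = 1.741×10¹¹ K⁴.
T = (1.741×10¹¹)^(1/4).

T ≈ 646 K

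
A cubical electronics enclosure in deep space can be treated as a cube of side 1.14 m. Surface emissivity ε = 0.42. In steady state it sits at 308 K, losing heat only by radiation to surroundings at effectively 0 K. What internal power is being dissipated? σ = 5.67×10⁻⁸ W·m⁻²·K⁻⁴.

P ≈ 1670 W

Steady state: P = εσA T⁴.
A = 6L² = 7.798 m²; T⁴ = (308)⁴ = 8.999×10⁹ K⁴.
P = 0.42 × 5.67×10⁻⁸ × 7.798 × 8.999×10⁹.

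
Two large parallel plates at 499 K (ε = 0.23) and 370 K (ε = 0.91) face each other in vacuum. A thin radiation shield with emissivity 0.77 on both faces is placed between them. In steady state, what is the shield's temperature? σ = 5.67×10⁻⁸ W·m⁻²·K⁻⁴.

In steady state the net flux on the hot side equals that on the cold side.
σ(T₁⁴−T_s⁴)/D₁ = σ(T_s⁴−T₂⁴)/D₂, with D₁ = 1/ε₁+1/ε_s−1 = 4.647, D₂ = 1/ε_s+1/ε₂−1 = 1.398.
Solve for T_s⁴: T_s⁴ = (D₂·T₁⁴ + D₁·T₂⁴)/(D₁+D₂) = 2.874×10¹⁰ K⁴.

T_s ≈ 412 K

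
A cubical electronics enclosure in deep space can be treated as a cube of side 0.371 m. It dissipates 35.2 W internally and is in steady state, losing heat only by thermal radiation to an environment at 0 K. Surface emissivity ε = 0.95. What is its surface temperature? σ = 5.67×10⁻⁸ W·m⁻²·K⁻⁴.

Steady state: internal power = radiated power, P = εσA T⁴.
Radiating area A = 6L² = 0.8258 m².
T⁴ = P/(εσA) = 35.2/(0.95·5.67×10⁻⁸·0.8258) = 7.913×10⁸ K⁴.
T = (7.913×10⁸)^(1/4).

T ≈ 168 K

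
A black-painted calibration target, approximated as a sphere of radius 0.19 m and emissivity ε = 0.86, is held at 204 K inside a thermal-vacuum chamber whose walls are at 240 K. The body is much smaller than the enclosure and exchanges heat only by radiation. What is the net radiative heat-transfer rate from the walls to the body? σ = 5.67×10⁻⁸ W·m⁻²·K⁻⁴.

P_net ≈ 35.1 W

For a small grey body in a large enclosure: P_net = εσA(T_body⁴ − T_wall⁴).
A = 4πr² = 0.4536 m²; T_body⁴ − T_wall⁴ = 1.732×10⁹ − 3.318×10⁹ = -1.586×10⁹ K⁴.
|P_net| = 0.86·5.67×10⁻⁸·0.4536·1.586×10⁹.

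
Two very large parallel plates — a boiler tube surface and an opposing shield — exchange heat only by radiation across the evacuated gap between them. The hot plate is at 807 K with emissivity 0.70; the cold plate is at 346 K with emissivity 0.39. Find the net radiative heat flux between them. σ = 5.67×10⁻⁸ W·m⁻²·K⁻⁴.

For two infinite grey parallel plates, q = σ(T₁⁴ − T₂⁴)/(1/ε₁ + 1/ε₂ − 1).
T₁⁴ − T₂⁴ = 4.241×10¹¹ − 1.433×10¹⁰ = 4.098×10¹¹ K⁴.
1/ε₁ + 1/ε₂ − 1 = 1.429 + 2.564 − 1 = 2.993.
q = 5.67×10⁻⁸ × 4.098×10¹¹ / 2.993.

q ≈ 7760 W/m²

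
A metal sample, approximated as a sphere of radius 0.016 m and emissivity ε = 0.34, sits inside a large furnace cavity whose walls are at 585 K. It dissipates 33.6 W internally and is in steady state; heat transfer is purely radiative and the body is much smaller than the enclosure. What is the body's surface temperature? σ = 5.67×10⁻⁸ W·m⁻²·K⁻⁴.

T ≈ 901 K

For a small grey body in a large enclosure, net radiated power = εσA(T⁴ − T_w⁴).
Steady state: P = εσA(T⁴ − T_w⁴) with A = 4πr² = 0.003217 m².
T⁴ = P/(εσA) + T_w⁴ = 33.6/(0.34·5.67×10⁻⁸·0.003217) + (585)⁴
    = 5.418×10¹¹ + 1.171×10¹¹ = 6.589×10¹¹ K⁴.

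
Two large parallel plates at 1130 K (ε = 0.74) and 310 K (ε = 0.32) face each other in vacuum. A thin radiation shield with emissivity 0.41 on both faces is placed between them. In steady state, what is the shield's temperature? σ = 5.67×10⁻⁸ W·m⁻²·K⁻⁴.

In steady state the net flux on the hot side equals that on the cold side.
σ(T₁⁴−T_s⁴)/D₁ = σ(T_s⁴−T₂⁴)/D₂, with D₁ = 1/ε₁+1/ε_s−1 = 2.790, D₂ = 1/ε_s+1/ε₂−1 = 4.564.
Solve for T_s⁴: T_s⁴ = (D₂·T₁⁴ + D₁·T₂⁴)/(D₁+D₂) = 1.015×10¹² K⁴.

T_s ≈ 1000 K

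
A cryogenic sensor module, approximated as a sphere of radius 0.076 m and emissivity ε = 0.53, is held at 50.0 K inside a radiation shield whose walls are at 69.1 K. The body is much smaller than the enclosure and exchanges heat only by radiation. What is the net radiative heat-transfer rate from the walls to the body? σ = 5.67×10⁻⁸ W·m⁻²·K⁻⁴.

For a small grey body in a large enclosure: P_net = εσA(T_body⁴ − T_wall⁴).
A = 4πr² = 0.07258 m²; T_body⁴ − T_wall⁴ = 6.250×10⁶ − 2.280×10⁷ = -1.655×10⁷ K⁴.
|P_net| = 0.53·5.67×10⁻⁸·0.07258·1.655×10⁷.

P_net ≈ 0.0361 W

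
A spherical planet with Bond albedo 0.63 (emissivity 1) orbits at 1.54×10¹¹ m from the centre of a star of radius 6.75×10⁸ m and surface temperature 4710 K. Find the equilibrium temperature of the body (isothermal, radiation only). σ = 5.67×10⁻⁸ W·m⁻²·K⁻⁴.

The star's surface emits σT_*⁴; at distance d the flux is S = σT_*⁴(R_*/d)².
S = 5.67×10⁻⁸·(4710)⁴·(6.75×10⁸/1.54×10¹¹)² = 536.1 W/m².
For an isothermal sphere T⁴ = (1−a)S/(4σ) = 8.746×10⁸ K⁴.

T ≈ 172 K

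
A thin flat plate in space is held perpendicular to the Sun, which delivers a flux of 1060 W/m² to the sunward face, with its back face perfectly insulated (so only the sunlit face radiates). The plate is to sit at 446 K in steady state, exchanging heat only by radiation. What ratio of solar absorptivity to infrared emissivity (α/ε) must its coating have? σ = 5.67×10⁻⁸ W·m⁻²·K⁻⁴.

α/ε ≈ 2.12

Balance: αS·A = εσ·1A·T⁴ ⇒ α/ε = σT⁴/S.
α/ε = 5.67×10⁻⁸·(446)⁴/1060 = 5.67×10⁻⁸·3.957×10¹⁰/1060.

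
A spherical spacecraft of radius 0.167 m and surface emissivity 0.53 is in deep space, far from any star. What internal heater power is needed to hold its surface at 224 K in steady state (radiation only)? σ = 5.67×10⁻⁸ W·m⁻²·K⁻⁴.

P ≈ 26.5 W

P = εσ·4πr²·T⁴.
4πr² = 0.3505 m²; T⁴ = 2.518×10⁹ K⁴.
P = 0.53·5.67×10⁻⁸·0.3505·2.518×10⁹.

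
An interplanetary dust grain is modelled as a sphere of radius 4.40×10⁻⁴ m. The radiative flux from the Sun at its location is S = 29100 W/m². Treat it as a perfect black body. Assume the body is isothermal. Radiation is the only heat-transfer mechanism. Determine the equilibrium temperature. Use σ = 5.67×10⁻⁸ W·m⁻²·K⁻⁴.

T ≈ 598 K

At equilibrium, absorbed power = emitted power.
Absorbing cross-section = πr² = 6.082×10⁻⁷ m²; emitting surface = 4πr² = 2.433×10⁻⁶ m² (ratio 4).
S·A_cross = εσ·A_surf·T⁴  ⇒  T⁴ = S/(4σ).
T⁴ = 1.00·29100/(4·5.67×10⁻⁸) = 1.283×10¹¹ K⁴.
T = (1.283×10¹¹)^(1/4).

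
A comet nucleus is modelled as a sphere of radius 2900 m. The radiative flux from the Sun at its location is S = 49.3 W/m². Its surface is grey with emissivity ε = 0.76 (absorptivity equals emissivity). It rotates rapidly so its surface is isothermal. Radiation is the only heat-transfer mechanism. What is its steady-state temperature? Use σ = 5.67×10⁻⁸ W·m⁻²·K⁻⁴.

T ≈ 121 K

At equilibrium, absorbed power = emitted power.
Absorbing cross-section = πr² = 2.642×10⁷ m²; emitting surface = 4πr² = 1.057×10⁸ m² (ratio 4).
εS·A_cross = εσ·A_surf·T⁴  ⇒  T⁴ = S/(4σ)   (ε cancels).
T⁴ = 49.3/(4·5.67×10⁻⁸) = 2.174×10⁸ K⁴.
T = (2.174×10⁸)^(1/4).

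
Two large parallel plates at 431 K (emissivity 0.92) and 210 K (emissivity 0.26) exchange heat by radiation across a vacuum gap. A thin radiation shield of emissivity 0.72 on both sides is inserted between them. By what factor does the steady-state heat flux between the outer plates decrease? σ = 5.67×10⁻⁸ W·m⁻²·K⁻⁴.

Without shield: q₀ = σΔ(T⁴)/(1/ε₁+1/ε₂−1) with denominator 3.933.
With shield the two gaps are in series; the resistances add: (1/ε₁+1/ε_s−1)+(1/ε_s+1/ε₂−1) = 1.476+4.235 = 5.711.
Heat-flux ratio q₀/q = 5.711/3.933.

factor ≈ 1.45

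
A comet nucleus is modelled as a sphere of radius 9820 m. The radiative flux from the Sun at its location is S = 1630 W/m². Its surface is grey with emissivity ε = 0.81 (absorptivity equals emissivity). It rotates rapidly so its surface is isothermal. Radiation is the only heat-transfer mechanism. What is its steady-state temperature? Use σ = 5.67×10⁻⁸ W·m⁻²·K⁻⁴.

T ≈ 291 K

At equilibrium, absorbed power = emitted power.
Absorbing cross-section = πr² = 3.030×10⁸ m²; emitting surface = 4πr² = 1.212×10⁹ m² (ratio 4).
εS·A_cross = εσ·A_surf·T⁴  ⇒  T⁴ = S/(4σ)   (ε cancels).
T⁴ = 1630/(4·5.67×10⁻⁸) = 7.187×10⁹ K⁴.
T = (7.187×10⁹)^(1/4).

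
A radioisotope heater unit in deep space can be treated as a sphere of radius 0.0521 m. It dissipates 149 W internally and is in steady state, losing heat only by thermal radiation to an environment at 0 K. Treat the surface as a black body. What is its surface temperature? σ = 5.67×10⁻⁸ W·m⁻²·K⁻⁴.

Steady state: internal power = radiated power, P = εσA T⁴.
Radiating area A = 4πr² = 0.03411 m².
T⁴ = P/(εσA) = 149/(1.0·5.67×10⁻⁸·0.03411) = 7.704×10¹⁰ K⁴.
T = (7.704×10¹⁰)^(1/4).

T ≈ 527 K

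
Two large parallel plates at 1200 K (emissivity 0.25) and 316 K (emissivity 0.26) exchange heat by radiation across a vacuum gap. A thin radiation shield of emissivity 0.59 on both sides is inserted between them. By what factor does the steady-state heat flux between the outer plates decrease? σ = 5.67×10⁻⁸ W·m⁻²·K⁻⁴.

Without shield: q₀ = σΔ(T⁴)/(1/ε₁+1/ε₂−1) with denominator 6.846.
With shield the two gaps are in series; the resistances add: (1/ε₁+1/ε_s−1)+(1/ε_s+1/ε₂−1) = 4.695+4.541 = 9.236.
Heat-flux ratio q₀/q = 9.236/6.846.

factor ≈ 1.35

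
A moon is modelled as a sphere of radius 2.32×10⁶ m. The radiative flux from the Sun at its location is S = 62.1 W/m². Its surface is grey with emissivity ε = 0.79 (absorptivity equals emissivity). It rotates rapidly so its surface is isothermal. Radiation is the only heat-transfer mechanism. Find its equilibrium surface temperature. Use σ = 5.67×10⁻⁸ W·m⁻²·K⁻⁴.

T ≈ 129 K

At equilibrium, absorbed power = emitted power.
Absorbing cross-section = πr² = 1.691×10¹³ m²; emitting surface = 4πr² = 6.764×10¹³ m² (ratio 4).
εS·A_cross = εσ·A_surf·T⁴  ⇒  T⁴ = S/(4σ)   (ε cancels).
T⁴ = 62.1/(4·5.67×10⁻⁸) = 2.738×10⁸ K⁴.
T = (2.738×10⁸)^(1/4).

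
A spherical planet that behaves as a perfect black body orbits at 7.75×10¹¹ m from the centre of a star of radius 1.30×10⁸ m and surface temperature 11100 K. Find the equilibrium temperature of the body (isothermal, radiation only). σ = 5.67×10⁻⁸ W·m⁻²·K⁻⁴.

T ≈ 102 K

The star's surface emits σT_*⁴; at distance d the flux is S = σT_*⁴(R_*/d)².
S = 5.67×10⁻⁸·(11100)⁴·(1.30×10⁸/7.75×10¹¹)² = 24.22 W/m².
For an isothermal sphere T⁴ = (1−a)S/(4σ) = 1.068×10⁸ K⁴.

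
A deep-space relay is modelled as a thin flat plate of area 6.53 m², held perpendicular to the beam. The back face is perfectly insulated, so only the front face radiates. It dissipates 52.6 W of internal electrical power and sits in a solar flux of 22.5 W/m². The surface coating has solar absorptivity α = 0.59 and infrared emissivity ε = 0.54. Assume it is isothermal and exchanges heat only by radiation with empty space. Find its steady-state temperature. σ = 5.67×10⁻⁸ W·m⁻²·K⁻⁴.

T ≈ 162 K

At steady state, absorbed solar power + internal power = radiated power.
Absorbed: α·S·A_cross = 0.59·22.5·6.530 = 86.69 W (cross-section A).
Total input = 86.69 + 52.6 = 139.3 W.
Radiated: εσ·A_surf·T⁴ with A_surf = A = 6.530 m².
T⁴ = 139.3/(0.54·5.67×10⁻⁸·6.530) = 6.967×10⁸ K⁴.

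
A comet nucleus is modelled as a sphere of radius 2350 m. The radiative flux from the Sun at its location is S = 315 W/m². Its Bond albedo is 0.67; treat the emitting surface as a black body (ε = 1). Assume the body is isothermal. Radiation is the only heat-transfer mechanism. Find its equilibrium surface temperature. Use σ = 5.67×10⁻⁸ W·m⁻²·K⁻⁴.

T ≈ 146 K

At equilibrium, absorbed power = emitted power.
Absorbing cross-section = πr² = 1.735×10⁷ m²; emitting surface = 4πr² = 6.940×10⁷ m² (ratio 4).
(1−a)S·A_cross = εσ·A_surf·T⁴  ⇒  T⁴ = (1−a)S/(4σ).
T⁴ = 0.330·315/(4·5.67×10⁻⁸) = 4.583×10⁸ K⁴.
T = (4.583×10⁸)^(1/4).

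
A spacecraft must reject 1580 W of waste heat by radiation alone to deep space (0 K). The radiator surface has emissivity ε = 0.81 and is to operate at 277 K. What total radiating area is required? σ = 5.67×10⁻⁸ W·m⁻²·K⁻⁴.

P = εσA T⁴ ⇒ A = P/(εσT⁴).
T⁴ = 5.887×10⁹ K⁴.
A = 1580/(0.81 × 5.67×10⁻⁸ × 5.887×10⁹).

A ≈ 5.84 m²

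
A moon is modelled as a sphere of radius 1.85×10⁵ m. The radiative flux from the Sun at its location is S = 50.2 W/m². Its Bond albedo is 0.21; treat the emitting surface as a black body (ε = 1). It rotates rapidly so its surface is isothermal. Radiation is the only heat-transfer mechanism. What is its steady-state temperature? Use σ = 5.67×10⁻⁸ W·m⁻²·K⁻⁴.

T ≈ 115 K

At equilibrium, absorbed power = emitted power.
Absorbing cross-section = πr² = 1.075×10¹¹ m²; emitting surface = 4πr² = 4.301×10¹¹ m² (ratio 4).
(1−a)S·A_cross = εσ·A_surf·T⁴  ⇒  T⁴ = (1−a)S/(4σ).
T⁴ = 0.790·50.2/(4·5.67×10⁻⁸) = 1.749×10⁸ K⁴.
T = (1.749×10⁸)^(1/4).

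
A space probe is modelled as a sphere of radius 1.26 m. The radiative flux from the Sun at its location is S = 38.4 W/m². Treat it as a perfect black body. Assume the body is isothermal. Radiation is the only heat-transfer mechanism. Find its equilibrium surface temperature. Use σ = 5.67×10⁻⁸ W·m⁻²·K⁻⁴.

At equilibrium, absorbed power = emitted power.
Absorbing cross-section = πr² = 4.988 m²; emitting surface = 4πr² = 19.95 m² (ratio 4).
S·A_cross = εσ·A_surf·T⁴  ⇒  T⁴ = S/(4σ).
T⁴ = 1.00·38.4/(4·5.67×10⁻⁸) = 1.693×10⁸ K⁴.
T = (1.693×10⁸)^(1/4).

T ≈ 114 K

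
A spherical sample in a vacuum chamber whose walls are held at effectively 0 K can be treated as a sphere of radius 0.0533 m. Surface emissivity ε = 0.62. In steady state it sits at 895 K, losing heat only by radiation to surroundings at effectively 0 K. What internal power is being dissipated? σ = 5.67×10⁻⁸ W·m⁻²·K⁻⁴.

Steady state: P = εσA T⁴.
A = 4πr² = 0.03570 m²; T⁴ = (895)⁴ = 6.416×10¹¹ K⁴.
P = 0.62 × 5.67×10⁻⁸ × 0.03570 × 6.416×10¹¹.

P ≈ 805 W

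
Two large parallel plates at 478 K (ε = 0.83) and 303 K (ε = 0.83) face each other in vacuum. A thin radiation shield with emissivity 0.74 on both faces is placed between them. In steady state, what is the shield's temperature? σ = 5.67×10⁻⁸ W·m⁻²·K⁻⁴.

In steady state the net flux on the hot side equals that on the cold side.
σ(T₁⁴−T_s⁴)/D₁ = σ(T_s⁴−T₂⁴)/D₂, with D₁ = 1/ε₁+1/ε_s−1 = 1.556, D₂ = 1/ε_s+1/ε₂−1 = 1.556.
Solve for T_s⁴: T_s⁴ = (D₂·T₁⁴ + D₁·T₂⁴)/(D₁+D₂) = 3.032×10¹⁰ K⁴.

T_s ≈ 417 K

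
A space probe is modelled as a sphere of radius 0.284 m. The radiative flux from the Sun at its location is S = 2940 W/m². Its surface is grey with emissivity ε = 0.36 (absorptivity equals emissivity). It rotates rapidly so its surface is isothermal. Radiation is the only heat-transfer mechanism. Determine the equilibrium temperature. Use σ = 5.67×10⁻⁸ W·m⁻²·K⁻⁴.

T ≈ 337 K

At equilibrium, absorbed power = emitted power.
Absorbing cross-section = πr² = 0.2534 m²; emitting surface = 4πr² = 1.014 m² (ratio 4).
εS·A_cross = εσ·A_surf·T⁴  ⇒  T⁴ = S/(4σ)   (ε cancels).
T⁴ = 2940/(4·5.67×10⁻⁸) = 1.296×10¹⁰ K⁴.
T = (1.296×10¹⁰)^(1/4).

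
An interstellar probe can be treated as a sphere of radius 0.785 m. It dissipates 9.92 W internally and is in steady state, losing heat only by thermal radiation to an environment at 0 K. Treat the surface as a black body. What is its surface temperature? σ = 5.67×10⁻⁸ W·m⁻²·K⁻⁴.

T ≈ 68.9 K

Steady state: internal power = radiated power, P = εσA T⁴.
Radiating area A = 4πr² = 7.744 m².
T⁴ = P/(εσA) = 9.92/(1.0·5.67×10⁻⁸·7.744) = 2.259×10⁷ K⁴.
T = (2.259×10⁷)^(1/4).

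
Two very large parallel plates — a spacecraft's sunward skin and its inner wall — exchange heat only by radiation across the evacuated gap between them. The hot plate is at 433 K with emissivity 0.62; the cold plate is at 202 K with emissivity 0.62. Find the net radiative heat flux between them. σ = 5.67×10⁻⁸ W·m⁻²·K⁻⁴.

For two infinite grey parallel plates, q = σ(T₁⁴ − T₂⁴)/(1/ε₁ + 1/ε₂ − 1).
T₁⁴ − T₂⁴ = 3.515×10¹⁰ − 1.665×10⁹ = 3.349×10¹⁰ K⁴.
1/ε₁ + 1/ε₂ − 1 = 1.613 + 1.613 − 1 = 2.226.
q = 5.67×10⁻⁸ × 3.349×10¹⁰ / 2.226.

q ≈ 853 W/m²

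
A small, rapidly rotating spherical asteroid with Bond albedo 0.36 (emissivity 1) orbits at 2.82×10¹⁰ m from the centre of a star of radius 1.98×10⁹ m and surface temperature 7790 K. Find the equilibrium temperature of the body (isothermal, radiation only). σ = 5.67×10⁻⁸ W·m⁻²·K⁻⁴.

T ≈ 1310 K

The star's surface emits σT_*⁴; at distance d the flux is S = σT_*⁴(R_*/d)².
S = 5.67×10⁻⁸·(7790)⁴·(1.98×10⁹/2.82×10¹⁰)² = 1.029×10⁶ W/m².
For an isothermal sphere T⁴ = (1−a)S/(4σ) = 2.905×10¹² K⁴.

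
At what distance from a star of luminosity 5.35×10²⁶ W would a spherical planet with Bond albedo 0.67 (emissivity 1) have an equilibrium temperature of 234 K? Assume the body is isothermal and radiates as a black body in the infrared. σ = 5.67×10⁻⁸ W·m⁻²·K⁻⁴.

For an isothermal black-emitting sphere, (1−a)S·πr² = σ·4πr²·T⁴ ⇒ S = 4σT⁴/(1−a).
S = 4·5.67×10⁻⁸·(234)⁴/0.330 = 2061 W/m².
Flux falls as S = L/(4πd²), so d = √(L/(4πS)) = √(5.35×10²⁶/(4π·2061)).

d ≈ 1.44×10¹¹ m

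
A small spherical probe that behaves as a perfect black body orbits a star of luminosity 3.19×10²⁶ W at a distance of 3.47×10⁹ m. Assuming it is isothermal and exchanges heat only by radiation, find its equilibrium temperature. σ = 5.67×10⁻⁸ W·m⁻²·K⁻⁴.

First find the stellar flux at distance d: S = L/(4πd²) = 3.19×10²⁶/(4π·(3.47×10⁹)²) = 2.108×10⁶ W/m².
For an isothermal sphere, absorbed (1−a)S·πr² = emitted σ·4πr²·T⁴, so T⁴ = (1−a)S/(4σ).
T⁴ = 1.00·2.108×10⁶/(4·5.67×10⁻⁸) = 9.296×10¹² K⁴.

T ≈ 1750 K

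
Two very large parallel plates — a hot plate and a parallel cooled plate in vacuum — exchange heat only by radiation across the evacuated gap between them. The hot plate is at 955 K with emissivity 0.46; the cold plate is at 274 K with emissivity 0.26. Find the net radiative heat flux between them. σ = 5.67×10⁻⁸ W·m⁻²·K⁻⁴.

q ≈ 9330 W/m²

For two infinite grey parallel plates, q = σ(T₁⁴ − T₂⁴)/(1/ε₁ + 1/ε₂ − 1).
T₁⁴ − T₂⁴ = 8.318×10¹¹ − 5.636×10⁹ = 8.262×10¹¹ K⁴.
1/ε₁ + 1/ε₂ − 1 = 2.174 + 3.846 − 1 = 5.020.
q = 5.67×10⁻⁸ × 8.262×10¹¹ / 5.020.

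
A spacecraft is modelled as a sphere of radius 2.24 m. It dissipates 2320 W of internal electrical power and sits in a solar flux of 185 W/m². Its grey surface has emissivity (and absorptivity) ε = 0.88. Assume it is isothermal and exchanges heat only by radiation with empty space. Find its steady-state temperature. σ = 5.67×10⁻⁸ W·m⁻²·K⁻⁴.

At steady state, absorbed solar power + internal power = radiated power.
Absorbed: α·S·A_cross = 0.88·185·15.76 = 2566 W (cross-section πr²).
Total input = 2566 + 2320 = 4886 W.
Radiated: εσ·A_surf·T⁴ with A_surf = 4πr² = 63.05 m².
T⁴ = 4886/(0.88·5.67×10⁻⁸·63.05) = 1.553×10⁹ K⁴.

T ≈ 199 K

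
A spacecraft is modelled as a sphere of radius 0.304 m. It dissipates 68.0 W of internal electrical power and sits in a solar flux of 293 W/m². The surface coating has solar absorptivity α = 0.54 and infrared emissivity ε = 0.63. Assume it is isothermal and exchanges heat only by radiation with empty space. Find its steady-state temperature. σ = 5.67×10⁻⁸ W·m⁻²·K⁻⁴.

At steady state, absorbed solar power + internal power = radiated power.
Absorbed: α·S·A_cross = 0.54·293·0.2903 = 45.94 W (cross-section πr²).
Total input = 45.94 + 68.0 = 113.9 W.
Radiated: εσ·A_surf·T⁴ with A_surf = 4πr² = 1.161 m².
T⁴ = 113.9/(0.63·5.67×10⁻⁸·1.161) = 2.747×10⁹ K⁴.

T ≈ 229 K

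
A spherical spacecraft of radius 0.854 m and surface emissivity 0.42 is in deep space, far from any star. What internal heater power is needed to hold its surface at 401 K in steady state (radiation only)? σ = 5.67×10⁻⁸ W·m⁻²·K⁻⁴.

P ≈ 5640 W

P = εσ·4πr²·T⁴.
4πr² = 9.165 m²; T⁴ = 2.586×10¹⁰ K⁴.
P = 0.42·5.67×10⁻⁸·9.165·2.586×10¹⁰.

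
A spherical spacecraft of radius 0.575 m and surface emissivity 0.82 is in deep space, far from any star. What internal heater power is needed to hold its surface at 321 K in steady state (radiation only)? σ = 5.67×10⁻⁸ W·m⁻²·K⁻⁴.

P ≈ 2050 W

P = εσ·4πr²·T⁴.
4πr² = 4.155 m²; T⁴ = 1.062×10¹⁰ K⁴.
P = 0.82·5.67×10⁻⁸·4.155·1.062×10¹⁰.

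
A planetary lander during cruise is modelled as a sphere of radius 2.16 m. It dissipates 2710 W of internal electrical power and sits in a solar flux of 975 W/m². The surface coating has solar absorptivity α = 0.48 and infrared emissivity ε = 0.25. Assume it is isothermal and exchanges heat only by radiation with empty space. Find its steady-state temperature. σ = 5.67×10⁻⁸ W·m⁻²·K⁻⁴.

At steady state, absorbed solar power + internal power = radiated power.
Absorbed: α·S·A_cross = 0.48·975·14.66 = 6860 W (cross-section πr²).
Total input = 6860 + 2710 = 9570 W.
Radiated: εσ·A_surf·T⁴ with A_surf = 4πr² = 58.63 m².
T⁴ = 9570/(0.25·5.67×10⁻⁸·58.63) = 1.151×10¹⁰ K⁴.

T ≈ 328 K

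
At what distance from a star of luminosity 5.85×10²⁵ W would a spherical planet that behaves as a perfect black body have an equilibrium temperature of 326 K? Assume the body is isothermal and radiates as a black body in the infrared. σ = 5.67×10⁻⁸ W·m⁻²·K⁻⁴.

d ≈ 4.26×10¹⁰ m

For an isothermal black-emitting sphere, (1−a)S·πr² = σ·4πr²·T⁴ ⇒ S = 4σT⁴/(1−a).
S = 4·5.67×10⁻⁸·(326)⁴/1.00 = 2562 W/m².
Flux falls as S = L/(4πd²), so d = √(L/(4πS)) = √(5.85×10²⁵/(4π·2562)).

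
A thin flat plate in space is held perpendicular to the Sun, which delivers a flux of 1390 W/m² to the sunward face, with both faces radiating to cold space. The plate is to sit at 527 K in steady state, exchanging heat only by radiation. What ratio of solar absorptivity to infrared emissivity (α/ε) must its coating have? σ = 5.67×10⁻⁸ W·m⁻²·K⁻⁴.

α/ε ≈ 6.29

Balance: αS·A = εσ·2A·T⁴ ⇒ α/ε = 2σT⁴/S.
α/ε = 2·5.67×10⁻⁸·(527)⁴/1390 = 2·5.67×10⁻⁸·7.713×10¹⁰/1390.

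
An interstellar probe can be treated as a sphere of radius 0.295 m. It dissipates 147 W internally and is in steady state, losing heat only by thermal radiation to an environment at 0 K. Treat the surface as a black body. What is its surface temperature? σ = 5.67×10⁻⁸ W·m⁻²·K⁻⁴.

Steady state: internal power = radiated power, P = εσA T⁴.
Radiating area A = 4πr² = 1.094 m².
T⁴ = P/(εσA) = 147/(1.0·5.67×10⁻⁸·1.094) = 2.371×10⁹ K⁴.
T = (2.371×10⁹)^(1/4).

T ≈ 221 K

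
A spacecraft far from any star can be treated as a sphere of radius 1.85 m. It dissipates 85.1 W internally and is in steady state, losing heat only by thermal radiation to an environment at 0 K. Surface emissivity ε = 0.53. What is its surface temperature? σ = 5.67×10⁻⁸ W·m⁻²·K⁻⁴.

Steady state: internal power = radiated power, P = εσA T⁴.
Radiating area A = 4πr² = 43.01 m².
T⁴ = P/(εσA) = 85.1/(0.53·5.67×10⁻⁸·43.01) = 6.584×10⁷ K⁴.
T = (6.584×10⁷)^(1/4).

T ≈ 90.1 K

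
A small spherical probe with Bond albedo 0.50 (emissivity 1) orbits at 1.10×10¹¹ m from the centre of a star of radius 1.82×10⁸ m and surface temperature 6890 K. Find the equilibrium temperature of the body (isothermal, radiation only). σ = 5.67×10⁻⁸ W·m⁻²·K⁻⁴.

T ≈ 167 K

The star's surface emits σT_*⁴; at distance d the flux is S = σT_*⁴(R_*/d)².
S = 5.67×10⁻⁸·(6890)⁴·(1.82×10⁸/1.10×10¹¹)² = 349.8 W/m².
For an isothermal sphere T⁴ = (1−a)S/(4σ) = 7.712×10⁸ K⁴.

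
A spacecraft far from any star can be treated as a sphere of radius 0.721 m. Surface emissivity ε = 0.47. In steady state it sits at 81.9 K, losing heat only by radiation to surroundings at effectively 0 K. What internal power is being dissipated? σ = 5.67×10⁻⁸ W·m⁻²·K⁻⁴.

Steady state: P = εσA T⁴.
A = 4πr² = 6.533 m²; T⁴ = (81.9)⁴ = 4.499×10⁷ K⁴.
P = 0.47 × 5.67×10⁻⁸ × 6.533 × 4.499×10⁷.

P ≈ 7.83 W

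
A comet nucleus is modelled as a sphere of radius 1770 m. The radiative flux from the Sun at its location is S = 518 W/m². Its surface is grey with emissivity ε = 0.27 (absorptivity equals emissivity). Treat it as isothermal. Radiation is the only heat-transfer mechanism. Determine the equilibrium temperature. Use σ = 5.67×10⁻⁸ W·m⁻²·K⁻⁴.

At equilibrium, absorbed power = emitted power.
Absorbing cross-section = πr² = 9.842×10⁶ m²; emitting surface = 4πr² = 3.937×10⁷ m² (ratio 4).
εS·A_cross = εσ·A_surf·T⁴  ⇒  T⁴ = S/(4σ)   (ε cancels).
T⁴ = 518/(4·5.67×10⁻⁸) = 2.284×10⁹ K⁴.
T = (2.284×10⁹)^(1/4).

T ≈ 219 K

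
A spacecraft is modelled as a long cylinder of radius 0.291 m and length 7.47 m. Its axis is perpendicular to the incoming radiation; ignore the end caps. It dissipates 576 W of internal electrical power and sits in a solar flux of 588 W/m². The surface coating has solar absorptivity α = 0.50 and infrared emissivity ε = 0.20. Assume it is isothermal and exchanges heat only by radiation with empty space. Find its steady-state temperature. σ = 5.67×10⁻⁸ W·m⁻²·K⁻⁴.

T ≈ 331 K

At steady state, absorbed solar power + internal power = radiated power.
Absorbed: α·S·A_cross = 0.50·588·4.348 = 1278 W (cross-section 2rL).
Total input = 1278 + 576 = 1854 W.
Radiated: εσ·A_surf·T⁴ with A_surf = 2πrL = 13.66 m².
T⁴ = 1854/(0.20·5.67×10⁻⁸·13.66) = 1.197×10¹⁰ K⁴.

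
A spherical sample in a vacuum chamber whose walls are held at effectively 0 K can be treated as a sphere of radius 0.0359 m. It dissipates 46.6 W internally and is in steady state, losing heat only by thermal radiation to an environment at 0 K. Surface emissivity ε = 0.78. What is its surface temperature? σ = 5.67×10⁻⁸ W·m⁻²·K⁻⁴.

T ≈ 505 K

Steady state: internal power = radiated power, P = εσA T⁴.
Radiating area A = 4πr² = 0.01620 m².
T⁴ = P/(εσA) = 46.6/(0.78·5.67×10⁻⁸·0.01620) = 6.506×10¹⁰ K⁴.
T = (6.506×10¹⁰)^(1/4).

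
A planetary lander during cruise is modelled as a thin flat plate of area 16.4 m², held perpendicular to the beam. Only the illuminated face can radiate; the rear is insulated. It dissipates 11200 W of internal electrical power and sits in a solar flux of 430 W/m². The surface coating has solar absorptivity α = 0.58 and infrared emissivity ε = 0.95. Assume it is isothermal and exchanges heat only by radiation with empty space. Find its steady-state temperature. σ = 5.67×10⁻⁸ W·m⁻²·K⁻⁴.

T ≈ 363 K

At steady state, absorbed solar power + internal power = radiated power.
Absorbed: α·S·A_cross = 0.58·430·16.40 = 4090 W (cross-section A).
Total input = 4090 + 11200 = 15290 W.
Radiated: εσ·A_surf·T⁴ with A_surf = A = 16.40 m².
T⁴ = 15290/(0.95·5.67×10⁻⁸·16.40) = 1.731×10¹⁰ K⁴.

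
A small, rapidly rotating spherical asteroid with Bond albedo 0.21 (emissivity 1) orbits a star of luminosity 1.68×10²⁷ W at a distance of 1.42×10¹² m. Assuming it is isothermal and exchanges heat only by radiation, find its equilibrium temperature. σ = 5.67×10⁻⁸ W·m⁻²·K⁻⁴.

First find the stellar flux at distance d: S = L/(4πd²) = 1.68×10²⁷/(4π·(1.42×10¹²)²) = 66.30 W/m².
For an isothermal sphere, absorbed (1−a)S·πr² = emitted σ·4πr²·T⁴, so T⁴ = (1−a)S/(4σ).
T⁴ = 0.790·66.30/(4·5.67×10⁻⁸) = 2.309×10⁸ K⁴.

T ≈ 123 K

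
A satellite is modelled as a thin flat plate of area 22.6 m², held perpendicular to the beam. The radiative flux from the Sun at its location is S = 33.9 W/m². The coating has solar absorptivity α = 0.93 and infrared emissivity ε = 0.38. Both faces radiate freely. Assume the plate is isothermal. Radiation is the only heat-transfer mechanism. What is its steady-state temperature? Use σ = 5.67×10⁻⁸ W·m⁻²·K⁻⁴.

At equilibrium, absorbed power = emitted power.
Absorbing cross-section = A = 22.60 m²; emitting surface = 2A = 45.20 m² (ratio 2).
αS·A_cross = εσ·A_surf·T⁴  ⇒  T⁴ = αS/(ε·2σ).
T⁴ = 0.930·33.9/(0.38·2·5.67×10⁻⁸) = 7.316×10⁸ K⁴.
T = (7.316×10⁸)^(1/4).

T ≈ 164 K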